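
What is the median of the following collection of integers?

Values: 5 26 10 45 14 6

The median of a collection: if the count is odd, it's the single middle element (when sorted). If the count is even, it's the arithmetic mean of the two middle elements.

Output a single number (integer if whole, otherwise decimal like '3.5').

Step 1: insert 5 -> lo=[5] (size 1, max 5) hi=[] (size 0) -> median=5
Step 2: insert 26 -> lo=[5] (size 1, max 5) hi=[26] (size 1, min 26) -> median=15.5
Step 3: insert 10 -> lo=[5, 10] (size 2, max 10) hi=[26] (size 1, min 26) -> median=10
Step 4: insert 45 -> lo=[5, 10] (size 2, max 10) hi=[26, 45] (size 2, min 26) -> median=18
Step 5: insert 14 -> lo=[5, 10, 14] (size 3, max 14) hi=[26, 45] (size 2, min 26) -> median=14
Step 6: insert 6 -> lo=[5, 6, 10] (size 3, max 10) hi=[14, 26, 45] (size 3, min 14) -> median=12

Answer: 12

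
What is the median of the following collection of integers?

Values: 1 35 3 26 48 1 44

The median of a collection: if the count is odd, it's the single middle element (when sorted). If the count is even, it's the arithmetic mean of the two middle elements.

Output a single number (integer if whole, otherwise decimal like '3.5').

Step 1: insert 1 -> lo=[1] (size 1, max 1) hi=[] (size 0) -> median=1
Step 2: insert 35 -> lo=[1] (size 1, max 1) hi=[35] (size 1, min 35) -> median=18
Step 3: insert 3 -> lo=[1, 3] (size 2, max 3) hi=[35] (size 1, min 35) -> median=3
Step 4: insert 26 -> lo=[1, 3] (size 2, max 3) hi=[26, 35] (size 2, min 26) -> median=14.5
Step 5: insert 48 -> lo=[1, 3, 26] (size 3, max 26) hi=[35, 48] (size 2, min 35) -> median=26
Step 6: insert 1 -> lo=[1, 1, 3] (size 3, max 3) hi=[26, 35, 48] (size 3, min 26) -> median=14.5
Step 7: insert 44 -> lo=[1, 1, 3, 26] (size 4, max 26) hi=[35, 44, 48] (size 3, min 35) -> median=26

Answer: 26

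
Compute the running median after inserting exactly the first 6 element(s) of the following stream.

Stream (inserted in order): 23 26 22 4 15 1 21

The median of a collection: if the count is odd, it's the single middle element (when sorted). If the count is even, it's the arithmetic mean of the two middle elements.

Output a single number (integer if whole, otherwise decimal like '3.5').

Step 1: insert 23 -> lo=[23] (size 1, max 23) hi=[] (size 0) -> median=23
Step 2: insert 26 -> lo=[23] (size 1, max 23) hi=[26] (size 1, min 26) -> median=24.5
Step 3: insert 22 -> lo=[22, 23] (size 2, max 23) hi=[26] (size 1, min 26) -> median=23
Step 4: insert 4 -> lo=[4, 22] (size 2, max 22) hi=[23, 26] (size 2, min 23) -> median=22.5
Step 5: insert 15 -> lo=[4, 15, 22] (size 3, max 22) hi=[23, 26] (size 2, min 23) -> median=22
Step 6: insert 1 -> lo=[1, 4, 15] (size 3, max 15) hi=[22, 23, 26] (size 3, min 22) -> median=18.5

Answer: 18.5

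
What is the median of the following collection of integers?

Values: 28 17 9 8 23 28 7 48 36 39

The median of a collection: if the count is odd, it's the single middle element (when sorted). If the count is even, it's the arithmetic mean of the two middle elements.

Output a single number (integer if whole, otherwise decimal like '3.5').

Step 1: insert 28 -> lo=[28] (size 1, max 28) hi=[] (size 0) -> median=28
Step 2: insert 17 -> lo=[17] (size 1, max 17) hi=[28] (size 1, min 28) -> median=22.5
Step 3: insert 9 -> lo=[9, 17] (size 2, max 17) hi=[28] (size 1, min 28) -> median=17
Step 4: insert 8 -> lo=[8, 9] (size 2, max 9) hi=[17, 28] (size 2, min 17) -> median=13
Step 5: insert 23 -> lo=[8, 9, 17] (size 3, max 17) hi=[23, 28] (size 2, min 23) -> median=17
Step 6: insert 28 -> lo=[8, 9, 17] (size 3, max 17) hi=[23, 28, 28] (size 3, min 23) -> median=20
Step 7: insert 7 -> lo=[7, 8, 9, 17] (size 4, max 17) hi=[23, 28, 28] (size 3, min 23) -> median=17
Step 8: insert 48 -> lo=[7, 8, 9, 17] (size 4, max 17) hi=[23, 28, 28, 48] (size 4, min 23) -> median=20
Step 9: insert 36 -> lo=[7, 8, 9, 17, 23] (size 5, max 23) hi=[28, 28, 36, 48] (size 4, min 28) -> median=23
Step 10: insert 39 -> lo=[7, 8, 9, 17, 23] (size 5, max 23) hi=[28, 28, 36, 39, 48] (size 5, min 28) -> median=25.5

Answer: 25.5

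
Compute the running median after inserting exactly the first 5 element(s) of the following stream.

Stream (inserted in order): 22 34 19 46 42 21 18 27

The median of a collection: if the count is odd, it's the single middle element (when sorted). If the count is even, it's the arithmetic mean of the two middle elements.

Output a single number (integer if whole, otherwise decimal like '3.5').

Step 1: insert 22 -> lo=[22] (size 1, max 22) hi=[] (size 0) -> median=22
Step 2: insert 34 -> lo=[22] (size 1, max 22) hi=[34] (size 1, min 34) -> median=28
Step 3: insert 19 -> lo=[19, 22] (size 2, max 22) hi=[34] (size 1, min 34) -> median=22
Step 4: insert 46 -> lo=[19, 22] (size 2, max 22) hi=[34, 46] (size 2, min 34) -> median=28
Step 5: insert 42 -> lo=[19, 22, 34] (size 3, max 34) hi=[42, 46] (size 2, min 42) -> median=34

Answer: 34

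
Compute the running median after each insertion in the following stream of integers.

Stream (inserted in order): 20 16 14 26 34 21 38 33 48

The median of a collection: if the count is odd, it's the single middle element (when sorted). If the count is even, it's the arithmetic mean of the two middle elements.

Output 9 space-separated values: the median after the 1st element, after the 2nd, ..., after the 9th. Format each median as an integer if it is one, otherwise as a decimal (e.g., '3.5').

Answer: 20 18 16 18 20 20.5 21 23.5 26

Derivation:
Step 1: insert 20 -> lo=[20] (size 1, max 20) hi=[] (size 0) -> median=20
Step 2: insert 16 -> lo=[16] (size 1, max 16) hi=[20] (size 1, min 20) -> median=18
Step 3: insert 14 -> lo=[14, 16] (size 2, max 16) hi=[20] (size 1, min 20) -> median=16
Step 4: insert 26 -> lo=[14, 16] (size 2, max 16) hi=[20, 26] (size 2, min 20) -> median=18
Step 5: insert 34 -> lo=[14, 16, 20] (size 3, max 20) hi=[26, 34] (size 2, min 26) -> median=20
Step 6: insert 21 -> lo=[14, 16, 20] (size 3, max 20) hi=[21, 26, 34] (size 3, min 21) -> median=20.5
Step 7: insert 38 -> lo=[14, 16, 20, 21] (size 4, max 21) hi=[26, 34, 38] (size 3, min 26) -> median=21
Step 8: insert 33 -> lo=[14, 16, 20, 21] (size 4, max 21) hi=[26, 33, 34, 38] (size 4, min 26) -> median=23.5
Step 9: insert 48 -> lo=[14, 16, 20, 21, 26] (size 5, max 26) hi=[33, 34, 38, 48] (size 4, min 33) -> median=26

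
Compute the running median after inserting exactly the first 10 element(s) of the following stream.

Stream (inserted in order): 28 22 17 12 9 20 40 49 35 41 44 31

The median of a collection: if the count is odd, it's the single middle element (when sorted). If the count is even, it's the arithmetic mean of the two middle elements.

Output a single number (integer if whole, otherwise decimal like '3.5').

Answer: 25

Derivation:
Step 1: insert 28 -> lo=[28] (size 1, max 28) hi=[] (size 0) -> median=28
Step 2: insert 22 -> lo=[22] (size 1, max 22) hi=[28] (size 1, min 28) -> median=25
Step 3: insert 17 -> lo=[17, 22] (size 2, max 22) hi=[28] (size 1, min 28) -> median=22
Step 4: insert 12 -> lo=[12, 17] (size 2, max 17) hi=[22, 28] (size 2, min 22) -> median=19.5
Step 5: insert 9 -> lo=[9, 12, 17] (size 3, max 17) hi=[22, 28] (size 2, min 22) -> median=17
Step 6: insert 20 -> lo=[9, 12, 17] (size 3, max 17) hi=[20, 22, 28] (size 3, min 20) -> median=18.5
Step 7: insert 40 -> lo=[9, 12, 17, 20] (size 4, max 20) hi=[22, 28, 40] (size 3, min 22) -> median=20
Step 8: insert 49 -> lo=[9, 12, 17, 20] (size 4, max 20) hi=[22, 28, 40, 49] (size 4, min 22) -> median=21
Step 9: insert 35 -> lo=[9, 12, 17, 20, 22] (size 5, max 22) hi=[28, 35, 40, 49] (size 4, min 28) -> median=22
Step 10: insert 41 -> lo=[9, 12, 17, 20, 22] (size 5, max 22) hi=[28, 35, 40, 41, 49] (size 5, min 28) -> median=25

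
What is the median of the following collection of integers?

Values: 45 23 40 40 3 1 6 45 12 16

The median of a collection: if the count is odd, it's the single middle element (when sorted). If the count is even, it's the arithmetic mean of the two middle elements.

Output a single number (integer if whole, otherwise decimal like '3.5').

Step 1: insert 45 -> lo=[45] (size 1, max 45) hi=[] (size 0) -> median=45
Step 2: insert 23 -> lo=[23] (size 1, max 23) hi=[45] (size 1, min 45) -> median=34
Step 3: insert 40 -> lo=[23, 40] (size 2, max 40) hi=[45] (size 1, min 45) -> median=40
Step 4: insert 40 -> lo=[23, 40] (size 2, max 40) hi=[40, 45] (size 2, min 40) -> median=40
Step 5: insert 3 -> lo=[3, 23, 40] (size 3, max 40) hi=[40, 45] (size 2, min 40) -> median=40
Step 6: insert 1 -> lo=[1, 3, 23] (size 3, max 23) hi=[40, 40, 45] (size 3, min 40) -> median=31.5
Step 7: insert 6 -> lo=[1, 3, 6, 23] (size 4, max 23) hi=[40, 40, 45] (size 3, min 40) -> median=23
Step 8: insert 45 -> lo=[1, 3, 6, 23] (size 4, max 23) hi=[40, 40, 45, 45] (size 4, min 40) -> median=31.5
Step 9: insert 12 -> lo=[1, 3, 6, 12, 23] (size 5, max 23) hi=[40, 40, 45, 45] (size 4, min 40) -> median=23
Step 10: insert 16 -> lo=[1, 3, 6, 12, 16] (size 5, max 16) hi=[23, 40, 40, 45, 45] (size 5, min 23) -> median=19.5

Answer: 19.5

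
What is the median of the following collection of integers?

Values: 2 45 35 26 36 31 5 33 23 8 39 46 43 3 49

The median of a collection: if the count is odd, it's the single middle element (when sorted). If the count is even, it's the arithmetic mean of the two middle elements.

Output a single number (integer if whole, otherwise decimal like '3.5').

Step 1: insert 2 -> lo=[2] (size 1, max 2) hi=[] (size 0) -> median=2
Step 2: insert 45 -> lo=[2] (size 1, max 2) hi=[45] (size 1, min 45) -> median=23.5
Step 3: insert 35 -> lo=[2, 35] (size 2, max 35) hi=[45] (size 1, min 45) -> median=35
Step 4: insert 26 -> lo=[2, 26] (size 2, max 26) hi=[35, 45] (size 2, min 35) -> median=30.5
Step 5: insert 36 -> lo=[2, 26, 35] (size 3, max 35) hi=[36, 45] (size 2, min 36) -> median=35
Step 6: insert 31 -> lo=[2, 26, 31] (size 3, max 31) hi=[35, 36, 45] (size 3, min 35) -> median=33
Step 7: insert 5 -> lo=[2, 5, 26, 31] (size 4, max 31) hi=[35, 36, 45] (size 3, min 35) -> median=31
Step 8: insert 33 -> lo=[2, 5, 26, 31] (size 4, max 31) hi=[33, 35, 36, 45] (size 4, min 33) -> median=32
Step 9: insert 23 -> lo=[2, 5, 23, 26, 31] (size 5, max 31) hi=[33, 35, 36, 45] (size 4, min 33) -> median=31
Step 10: insert 8 -> lo=[2, 5, 8, 23, 26] (size 5, max 26) hi=[31, 33, 35, 36, 45] (size 5, min 31) -> median=28.5
Step 11: insert 39 -> lo=[2, 5, 8, 23, 26, 31] (size 6, max 31) hi=[33, 35, 36, 39, 45] (size 5, min 33) -> median=31
Step 12: insert 46 -> lo=[2, 5, 8, 23, 26, 31] (size 6, max 31) hi=[33, 35, 36, 39, 45, 46] (size 6, min 33) -> median=32
Step 13: insert 43 -> lo=[2, 5, 8, 23, 26, 31, 33] (size 7, max 33) hi=[35, 36, 39, 43, 45, 46] (size 6, min 35) -> median=33
Step 14: insert 3 -> lo=[2, 3, 5, 8, 23, 26, 31] (size 7, max 31) hi=[33, 35, 36, 39, 43, 45, 46] (size 7, min 33) -> median=32
Step 15: insert 49 -> lo=[2, 3, 5, 8, 23, 26, 31, 33] (size 8, max 33) hi=[35, 36, 39, 43, 45, 46, 49] (size 7, min 35) -> median=33

Answer: 33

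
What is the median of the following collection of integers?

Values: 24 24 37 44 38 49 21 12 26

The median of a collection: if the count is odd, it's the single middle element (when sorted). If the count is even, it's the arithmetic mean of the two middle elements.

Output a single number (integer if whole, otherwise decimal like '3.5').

Step 1: insert 24 -> lo=[24] (size 1, max 24) hi=[] (size 0) -> median=24
Step 2: insert 24 -> lo=[24] (size 1, max 24) hi=[24] (size 1, min 24) -> median=24
Step 3: insert 37 -> lo=[24, 24] (size 2, max 24) hi=[37] (size 1, min 37) -> median=24
Step 4: insert 44 -> lo=[24, 24] (size 2, max 24) hi=[37, 44] (size 2, min 37) -> median=30.5
Step 5: insert 38 -> lo=[24, 24, 37] (size 3, max 37) hi=[38, 44] (size 2, min 38) -> median=37
Step 6: insert 49 -> lo=[24, 24, 37] (size 3, max 37) hi=[38, 44, 49] (size 3, min 38) -> median=37.5
Step 7: insert 21 -> lo=[21, 24, 24, 37] (size 4, max 37) hi=[38, 44, 49] (size 3, min 38) -> median=37
Step 8: insert 12 -> lo=[12, 21, 24, 24] (size 4, max 24) hi=[37, 38, 44, 49] (size 4, min 37) -> median=30.5
Step 9: insert 26 -> lo=[12, 21, 24, 24, 26] (size 5, max 26) hi=[37, 38, 44, 49] (size 4, min 37) -> median=26

Answer: 26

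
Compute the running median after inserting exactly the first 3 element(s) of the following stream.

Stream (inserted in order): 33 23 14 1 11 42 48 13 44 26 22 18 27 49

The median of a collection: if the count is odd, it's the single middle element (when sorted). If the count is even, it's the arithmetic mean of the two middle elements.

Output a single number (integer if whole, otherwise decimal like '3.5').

Answer: 23

Derivation:
Step 1: insert 33 -> lo=[33] (size 1, max 33) hi=[] (size 0) -> median=33
Step 2: insert 23 -> lo=[23] (size 1, max 23) hi=[33] (size 1, min 33) -> median=28
Step 3: insert 14 -> lo=[14, 23] (size 2, max 23) hi=[33] (size 1, min 33) -> median=23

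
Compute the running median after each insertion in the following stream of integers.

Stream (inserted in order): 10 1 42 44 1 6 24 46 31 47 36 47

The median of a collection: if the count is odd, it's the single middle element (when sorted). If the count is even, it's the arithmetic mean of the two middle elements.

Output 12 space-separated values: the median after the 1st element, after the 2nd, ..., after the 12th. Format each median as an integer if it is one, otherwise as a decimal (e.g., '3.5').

Step 1: insert 10 -> lo=[10] (size 1, max 10) hi=[] (size 0) -> median=10
Step 2: insert 1 -> lo=[1] (size 1, max 1) hi=[10] (size 1, min 10) -> median=5.5
Step 3: insert 42 -> lo=[1, 10] (size 2, max 10) hi=[42] (size 1, min 42) -> median=10
Step 4: insert 44 -> lo=[1, 10] (size 2, max 10) hi=[42, 44] (size 2, min 42) -> median=26
Step 5: insert 1 -> lo=[1, 1, 10] (size 3, max 10) hi=[42, 44] (size 2, min 42) -> median=10
Step 6: insert 6 -> lo=[1, 1, 6] (size 3, max 6) hi=[10, 42, 44] (size 3, min 10) -> median=8
Step 7: insert 24 -> lo=[1, 1, 6, 10] (size 4, max 10) hi=[24, 42, 44] (size 3, min 24) -> median=10
Step 8: insert 46 -> lo=[1, 1, 6, 10] (size 4, max 10) hi=[24, 42, 44, 46] (size 4, min 24) -> median=17
Step 9: insert 31 -> lo=[1, 1, 6, 10, 24] (size 5, max 24) hi=[31, 42, 44, 46] (size 4, min 31) -> median=24
Step 10: insert 47 -> lo=[1, 1, 6, 10, 24] (size 5, max 24) hi=[31, 42, 44, 46, 47] (size 5, min 31) -> median=27.5
Step 11: insert 36 -> lo=[1, 1, 6, 10, 24, 31] (size 6, max 31) hi=[36, 42, 44, 46, 47] (size 5, min 36) -> median=31
Step 12: insert 47 -> lo=[1, 1, 6, 10, 24, 31] (size 6, max 31) hi=[36, 42, 44, 46, 47, 47] (size 6, min 36) -> median=33.5

Answer: 10 5.5 10 26 10 8 10 17 24 27.5 31 33.5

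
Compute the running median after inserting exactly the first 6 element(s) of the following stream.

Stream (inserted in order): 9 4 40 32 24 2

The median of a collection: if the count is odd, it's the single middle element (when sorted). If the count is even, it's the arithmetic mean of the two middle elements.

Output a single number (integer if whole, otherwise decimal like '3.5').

Step 1: insert 9 -> lo=[9] (size 1, max 9) hi=[] (size 0) -> median=9
Step 2: insert 4 -> lo=[4] (size 1, max 4) hi=[9] (size 1, min 9) -> median=6.5
Step 3: insert 40 -> lo=[4, 9] (size 2, max 9) hi=[40] (size 1, min 40) -> median=9
Step 4: insert 32 -> lo=[4, 9] (size 2, max 9) hi=[32, 40] (size 2, min 32) -> median=20.5
Step 5: insert 24 -> lo=[4, 9, 24] (size 3, max 24) hi=[32, 40] (size 2, min 32) -> median=24
Step 6: insert 2 -> lo=[2, 4, 9] (size 3, max 9) hi=[24, 32, 40] (size 3, min 24) -> median=16.5

Answer: 16.5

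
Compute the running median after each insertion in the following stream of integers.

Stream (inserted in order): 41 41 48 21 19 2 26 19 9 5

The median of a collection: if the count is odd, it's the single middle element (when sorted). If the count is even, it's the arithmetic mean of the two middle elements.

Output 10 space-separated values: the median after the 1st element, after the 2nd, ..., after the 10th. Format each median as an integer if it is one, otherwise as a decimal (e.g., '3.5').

Step 1: insert 41 -> lo=[41] (size 1, max 41) hi=[] (size 0) -> median=41
Step 2: insert 41 -> lo=[41] (size 1, max 41) hi=[41] (size 1, min 41) -> median=41
Step 3: insert 48 -> lo=[41, 41] (size 2, max 41) hi=[48] (size 1, min 48) -> median=41
Step 4: insert 21 -> lo=[21, 41] (size 2, max 41) hi=[41, 48] (size 2, min 41) -> median=41
Step 5: insert 19 -> lo=[19, 21, 41] (size 3, max 41) hi=[41, 48] (size 2, min 41) -> median=41
Step 6: insert 2 -> lo=[2, 19, 21] (size 3, max 21) hi=[41, 41, 48] (size 3, min 41) -> median=31
Step 7: insert 26 -> lo=[2, 19, 21, 26] (size 4, max 26) hi=[41, 41, 48] (size 3, min 41) -> median=26
Step 8: insert 19 -> lo=[2, 19, 19, 21] (size 4, max 21) hi=[26, 41, 41, 48] (size 4, min 26) -> median=23.5
Step 9: insert 9 -> lo=[2, 9, 19, 19, 21] (size 5, max 21) hi=[26, 41, 41, 48] (size 4, min 26) -> median=21
Step 10: insert 5 -> lo=[2, 5, 9, 19, 19] (size 5, max 19) hi=[21, 26, 41, 41, 48] (size 5, min 21) -> median=20

Answer: 41 41 41 41 41 31 26 23.5 21 20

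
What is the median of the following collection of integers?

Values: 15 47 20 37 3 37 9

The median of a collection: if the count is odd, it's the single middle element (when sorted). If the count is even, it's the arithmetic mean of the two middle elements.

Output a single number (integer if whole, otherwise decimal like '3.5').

Step 1: insert 15 -> lo=[15] (size 1, max 15) hi=[] (size 0) -> median=15
Step 2: insert 47 -> lo=[15] (size 1, max 15) hi=[47] (size 1, min 47) -> median=31
Step 3: insert 20 -> lo=[15, 20] (size 2, max 20) hi=[47] (size 1, min 47) -> median=20
Step 4: insert 37 -> lo=[15, 20] (size 2, max 20) hi=[37, 47] (size 2, min 37) -> median=28.5
Step 5: insert 3 -> lo=[3, 15, 20] (size 3, max 20) hi=[37, 47] (size 2, min 37) -> median=20
Step 6: insert 37 -> lo=[3, 15, 20] (size 3, max 20) hi=[37, 37, 47] (size 3, min 37) -> median=28.5
Step 7: insert 9 -> lo=[3, 9, 15, 20] (size 4, max 20) hi=[37, 37, 47] (size 3, min 37) -> median=20

Answer: 20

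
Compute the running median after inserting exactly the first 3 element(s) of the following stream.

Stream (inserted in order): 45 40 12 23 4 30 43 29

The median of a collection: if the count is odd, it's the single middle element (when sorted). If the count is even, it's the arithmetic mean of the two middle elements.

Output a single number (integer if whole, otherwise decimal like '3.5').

Answer: 40

Derivation:
Step 1: insert 45 -> lo=[45] (size 1, max 45) hi=[] (size 0) -> median=45
Step 2: insert 40 -> lo=[40] (size 1, max 40) hi=[45] (size 1, min 45) -> median=42.5
Step 3: insert 12 -> lo=[12, 40] (size 2, max 40) hi=[45] (size 1, min 45) -> median=40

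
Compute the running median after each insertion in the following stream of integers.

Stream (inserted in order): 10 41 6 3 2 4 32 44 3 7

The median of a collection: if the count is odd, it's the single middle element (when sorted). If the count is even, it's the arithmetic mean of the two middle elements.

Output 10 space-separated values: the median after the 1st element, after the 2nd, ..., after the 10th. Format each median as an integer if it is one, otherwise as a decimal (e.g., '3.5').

Answer: 10 25.5 10 8 6 5 6 8 6 6.5

Derivation:
Step 1: insert 10 -> lo=[10] (size 1, max 10) hi=[] (size 0) -> median=10
Step 2: insert 41 -> lo=[10] (size 1, max 10) hi=[41] (size 1, min 41) -> median=25.5
Step 3: insert 6 -> lo=[6, 10] (size 2, max 10) hi=[41] (size 1, min 41) -> median=10
Step 4: insert 3 -> lo=[3, 6] (size 2, max 6) hi=[10, 41] (size 2, min 10) -> median=8
Step 5: insert 2 -> lo=[2, 3, 6] (size 3, max 6) hi=[10, 41] (size 2, min 10) -> median=6
Step 6: insert 4 -> lo=[2, 3, 4] (size 3, max 4) hi=[6, 10, 41] (size 3, min 6) -> median=5
Step 7: insert 32 -> lo=[2, 3, 4, 6] (size 4, max 6) hi=[10, 32, 41] (size 3, min 10) -> median=6
Step 8: insert 44 -> lo=[2, 3, 4, 6] (size 4, max 6) hi=[10, 32, 41, 44] (size 4, min 10) -> median=8
Step 9: insert 3 -> lo=[2, 3, 3, 4, 6] (size 5, max 6) hi=[10, 32, 41, 44] (size 4, min 10) -> median=6
Step 10: insert 7 -> lo=[2, 3, 3, 4, 6] (size 5, max 6) hi=[7, 10, 32, 41, 44] (size 5, min 7) -> median=6.5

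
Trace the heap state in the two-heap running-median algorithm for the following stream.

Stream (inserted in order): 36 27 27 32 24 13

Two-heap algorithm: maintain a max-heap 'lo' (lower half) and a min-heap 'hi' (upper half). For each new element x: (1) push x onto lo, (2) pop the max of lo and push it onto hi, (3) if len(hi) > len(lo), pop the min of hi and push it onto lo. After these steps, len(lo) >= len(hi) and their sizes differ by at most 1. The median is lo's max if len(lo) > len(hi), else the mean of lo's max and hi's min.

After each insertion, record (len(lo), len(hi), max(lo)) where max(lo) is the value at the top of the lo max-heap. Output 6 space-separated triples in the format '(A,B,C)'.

Answer: (1,0,36) (1,1,27) (2,1,27) (2,2,27) (3,2,27) (3,3,27)

Derivation:
Step 1: insert 36 -> lo=[36] hi=[] -> (len(lo)=1, len(hi)=0, max(lo)=36)
Step 2: insert 27 -> lo=[27] hi=[36] -> (len(lo)=1, len(hi)=1, max(lo)=27)
Step 3: insert 27 -> lo=[27, 27] hi=[36] -> (len(lo)=2, len(hi)=1, max(lo)=27)
Step 4: insert 32 -> lo=[27, 27] hi=[32, 36] -> (len(lo)=2, len(hi)=2, max(lo)=27)
Step 5: insert 24 -> lo=[24, 27, 27] hi=[32, 36] -> (len(lo)=3, len(hi)=2, max(lo)=27)
Step 6: insert 13 -> lo=[13, 24, 27] hi=[27, 32, 36] -> (len(lo)=3, len(hi)=3, max(lo)=27)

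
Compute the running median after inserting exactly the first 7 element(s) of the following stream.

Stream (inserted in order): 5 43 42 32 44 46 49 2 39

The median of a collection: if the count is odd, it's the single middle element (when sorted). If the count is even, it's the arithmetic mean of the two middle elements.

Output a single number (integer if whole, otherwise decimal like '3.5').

Answer: 43

Derivation:
Step 1: insert 5 -> lo=[5] (size 1, max 5) hi=[] (size 0) -> median=5
Step 2: insert 43 -> lo=[5] (size 1, max 5) hi=[43] (size 1, min 43) -> median=24
Step 3: insert 42 -> lo=[5, 42] (size 2, max 42) hi=[43] (size 1, min 43) -> median=42
Step 4: insert 32 -> lo=[5, 32] (size 2, max 32) hi=[42, 43] (size 2, min 42) -> median=37
Step 5: insert 44 -> lo=[5, 32, 42] (size 3, max 42) hi=[43, 44] (size 2, min 43) -> median=42
Step 6: insert 46 -> lo=[5, 32, 42] (size 3, max 42) hi=[43, 44, 46] (size 3, min 43) -> median=42.5
Step 7: insert 49 -> lo=[5, 32, 42, 43] (size 4, max 43) hi=[44, 46, 49] (size 3, min 44) -> median=43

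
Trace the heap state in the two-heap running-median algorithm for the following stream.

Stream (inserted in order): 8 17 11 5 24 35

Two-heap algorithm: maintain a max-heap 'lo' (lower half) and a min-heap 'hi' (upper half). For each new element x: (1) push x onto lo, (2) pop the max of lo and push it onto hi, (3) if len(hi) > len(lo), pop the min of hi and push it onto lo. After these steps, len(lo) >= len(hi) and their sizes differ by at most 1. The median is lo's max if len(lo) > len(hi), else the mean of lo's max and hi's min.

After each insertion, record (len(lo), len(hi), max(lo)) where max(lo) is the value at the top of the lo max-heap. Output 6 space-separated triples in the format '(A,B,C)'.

Step 1: insert 8 -> lo=[8] hi=[] -> (len(lo)=1, len(hi)=0, max(lo)=8)
Step 2: insert 17 -> lo=[8] hi=[17] -> (len(lo)=1, len(hi)=1, max(lo)=8)
Step 3: insert 11 -> lo=[8, 11] hi=[17] -> (len(lo)=2, len(hi)=1, max(lo)=11)
Step 4: insert 5 -> lo=[5, 8] hi=[11, 17] -> (len(lo)=2, len(hi)=2, max(lo)=8)
Step 5: insert 24 -> lo=[5, 8, 11] hi=[17, 24] -> (len(lo)=3, len(hi)=2, max(lo)=11)
Step 6: insert 35 -> lo=[5, 8, 11] hi=[17, 24, 35] -> (len(lo)=3, len(hi)=3, max(lo)=11)

Answer: (1,0,8) (1,1,8) (2,1,11) (2,2,8) (3,2,11) (3,3,11)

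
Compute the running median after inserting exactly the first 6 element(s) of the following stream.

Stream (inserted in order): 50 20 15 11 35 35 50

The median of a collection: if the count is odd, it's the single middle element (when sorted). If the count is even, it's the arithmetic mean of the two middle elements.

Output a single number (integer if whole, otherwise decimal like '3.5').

Step 1: insert 50 -> lo=[50] (size 1, max 50) hi=[] (size 0) -> median=50
Step 2: insert 20 -> lo=[20] (size 1, max 20) hi=[50] (size 1, min 50) -> median=35
Step 3: insert 15 -> lo=[15, 20] (size 2, max 20) hi=[50] (size 1, min 50) -> median=20
Step 4: insert 11 -> lo=[11, 15] (size 2, max 15) hi=[20, 50] (size 2, min 20) -> median=17.5
Step 5: insert 35 -> lo=[11, 15, 20] (size 3, max 20) hi=[35, 50] (size 2, min 35) -> median=20
Step 6: insert 35 -> lo=[11, 15, 20] (size 3, max 20) hi=[35, 35, 50] (size 3, min 35) -> median=27.5

Answer: 27.5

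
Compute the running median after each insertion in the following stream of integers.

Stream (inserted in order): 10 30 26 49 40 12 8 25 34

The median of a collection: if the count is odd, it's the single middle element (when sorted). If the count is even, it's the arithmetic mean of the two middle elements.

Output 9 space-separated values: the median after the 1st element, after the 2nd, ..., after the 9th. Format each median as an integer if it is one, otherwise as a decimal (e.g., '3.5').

Step 1: insert 10 -> lo=[10] (size 1, max 10) hi=[] (size 0) -> median=10
Step 2: insert 30 -> lo=[10] (size 1, max 10) hi=[30] (size 1, min 30) -> median=20
Step 3: insert 26 -> lo=[10, 26] (size 2, max 26) hi=[30] (size 1, min 30) -> median=26
Step 4: insert 49 -> lo=[10, 26] (size 2, max 26) hi=[30, 49] (size 2, min 30) -> median=28
Step 5: insert 40 -> lo=[10, 26, 30] (size 3, max 30) hi=[40, 49] (size 2, min 40) -> median=30
Step 6: insert 12 -> lo=[10, 12, 26] (size 3, max 26) hi=[30, 40, 49] (size 3, min 30) -> median=28
Step 7: insert 8 -> lo=[8, 10, 12, 26] (size 4, max 26) hi=[30, 40, 49] (size 3, min 30) -> median=26
Step 8: insert 25 -> lo=[8, 10, 12, 25] (size 4, max 25) hi=[26, 30, 40, 49] (size 4, min 26) -> median=25.5
Step 9: insert 34 -> lo=[8, 10, 12, 25, 26] (size 5, max 26) hi=[30, 34, 40, 49] (size 4, min 30) -> median=26

Answer: 10 20 26 28 30 28 26 25.5 26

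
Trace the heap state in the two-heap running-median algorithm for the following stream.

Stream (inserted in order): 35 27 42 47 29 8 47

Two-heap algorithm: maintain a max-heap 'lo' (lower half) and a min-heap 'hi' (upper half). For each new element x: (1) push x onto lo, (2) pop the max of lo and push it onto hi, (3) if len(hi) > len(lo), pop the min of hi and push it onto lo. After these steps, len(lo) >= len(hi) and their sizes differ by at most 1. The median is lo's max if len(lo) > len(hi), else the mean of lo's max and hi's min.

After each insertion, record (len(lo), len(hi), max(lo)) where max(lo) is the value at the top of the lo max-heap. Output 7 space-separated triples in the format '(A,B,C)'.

Step 1: insert 35 -> lo=[35] hi=[] -> (len(lo)=1, len(hi)=0, max(lo)=35)
Step 2: insert 27 -> lo=[27] hi=[35] -> (len(lo)=1, len(hi)=1, max(lo)=27)
Step 3: insert 42 -> lo=[27, 35] hi=[42] -> (len(lo)=2, len(hi)=1, max(lo)=35)
Step 4: insert 47 -> lo=[27, 35] hi=[42, 47] -> (len(lo)=2, len(hi)=2, max(lo)=35)
Step 5: insert 29 -> lo=[27, 29, 35] hi=[42, 47] -> (len(lo)=3, len(hi)=2, max(lo)=35)
Step 6: insert 8 -> lo=[8, 27, 29] hi=[35, 42, 47] -> (len(lo)=3, len(hi)=3, max(lo)=29)
Step 7: insert 47 -> lo=[8, 27, 29, 35] hi=[42, 47, 47] -> (len(lo)=4, len(hi)=3, max(lo)=35)

Answer: (1,0,35) (1,1,27) (2,1,35) (2,2,35) (3,2,35) (3,3,29) (4,3,35)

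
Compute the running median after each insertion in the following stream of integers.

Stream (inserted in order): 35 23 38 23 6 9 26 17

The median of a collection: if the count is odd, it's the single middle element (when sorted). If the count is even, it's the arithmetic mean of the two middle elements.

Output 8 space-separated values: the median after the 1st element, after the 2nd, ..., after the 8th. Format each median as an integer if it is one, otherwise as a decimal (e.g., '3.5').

Answer: 35 29 35 29 23 23 23 23

Derivation:
Step 1: insert 35 -> lo=[35] (size 1, max 35) hi=[] (size 0) -> median=35
Step 2: insert 23 -> lo=[23] (size 1, max 23) hi=[35] (size 1, min 35) -> median=29
Step 3: insert 38 -> lo=[23, 35] (size 2, max 35) hi=[38] (size 1, min 38) -> median=35
Step 4: insert 23 -> lo=[23, 23] (size 2, max 23) hi=[35, 38] (size 2, min 35) -> median=29
Step 5: insert 6 -> lo=[6, 23, 23] (size 3, max 23) hi=[35, 38] (size 2, min 35) -> median=23
Step 6: insert 9 -> lo=[6, 9, 23] (size 3, max 23) hi=[23, 35, 38] (size 3, min 23) -> median=23
Step 7: insert 26 -> lo=[6, 9, 23, 23] (size 4, max 23) hi=[26, 35, 38] (size 3, min 26) -> median=23
Step 8: insert 17 -> lo=[6, 9, 17, 23] (size 4, max 23) hi=[23, 26, 35, 38] (size 4, min 23) -> median=23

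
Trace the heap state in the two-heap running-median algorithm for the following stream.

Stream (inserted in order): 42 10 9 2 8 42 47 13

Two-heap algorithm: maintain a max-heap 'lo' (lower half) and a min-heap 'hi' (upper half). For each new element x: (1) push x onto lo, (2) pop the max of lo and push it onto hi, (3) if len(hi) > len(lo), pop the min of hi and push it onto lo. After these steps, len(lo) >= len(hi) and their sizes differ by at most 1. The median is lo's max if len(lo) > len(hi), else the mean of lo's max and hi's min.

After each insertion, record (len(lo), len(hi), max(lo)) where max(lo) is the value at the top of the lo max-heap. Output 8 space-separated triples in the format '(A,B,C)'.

Step 1: insert 42 -> lo=[42] hi=[] -> (len(lo)=1, len(hi)=0, max(lo)=42)
Step 2: insert 10 -> lo=[10] hi=[42] -> (len(lo)=1, len(hi)=1, max(lo)=10)
Step 3: insert 9 -> lo=[9, 10] hi=[42] -> (len(lo)=2, len(hi)=1, max(lo)=10)
Step 4: insert 2 -> lo=[2, 9] hi=[10, 42] -> (len(lo)=2, len(hi)=2, max(lo)=9)
Step 5: insert 8 -> lo=[2, 8, 9] hi=[10, 42] -> (len(lo)=3, len(hi)=2, max(lo)=9)
Step 6: insert 42 -> lo=[2, 8, 9] hi=[10, 42, 42] -> (len(lo)=3, len(hi)=3, max(lo)=9)
Step 7: insert 47 -> lo=[2, 8, 9, 10] hi=[42, 42, 47] -> (len(lo)=4, len(hi)=3, max(lo)=10)
Step 8: insert 13 -> lo=[2, 8, 9, 10] hi=[13, 42, 42, 47] -> (len(lo)=4, len(hi)=4, max(lo)=10)

Answer: (1,0,42) (1,1,10) (2,1,10) (2,2,9) (3,2,9) (3,3,9) (4,3,10) (4,4,10)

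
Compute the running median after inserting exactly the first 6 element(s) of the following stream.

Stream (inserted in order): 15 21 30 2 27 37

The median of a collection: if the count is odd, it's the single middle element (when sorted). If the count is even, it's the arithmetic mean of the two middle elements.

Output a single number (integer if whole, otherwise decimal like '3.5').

Step 1: insert 15 -> lo=[15] (size 1, max 15) hi=[] (size 0) -> median=15
Step 2: insert 21 -> lo=[15] (size 1, max 15) hi=[21] (size 1, min 21) -> median=18
Step 3: insert 30 -> lo=[15, 21] (size 2, max 21) hi=[30] (size 1, min 30) -> median=21
Step 4: insert 2 -> lo=[2, 15] (size 2, max 15) hi=[21, 30] (size 2, min 21) -> median=18
Step 5: insert 27 -> lo=[2, 15, 21] (size 3, max 21) hi=[27, 30] (size 2, min 27) -> median=21
Step 6: insert 37 -> lo=[2, 15, 21] (size 3, max 21) hi=[27, 30, 37] (size 3, min 27) -> median=24

Answer: 24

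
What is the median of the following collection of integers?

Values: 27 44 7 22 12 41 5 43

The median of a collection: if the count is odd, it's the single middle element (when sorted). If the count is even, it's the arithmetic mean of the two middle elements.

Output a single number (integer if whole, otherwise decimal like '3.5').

Answer: 24.5

Derivation:
Step 1: insert 27 -> lo=[27] (size 1, max 27) hi=[] (size 0) -> median=27
Step 2: insert 44 -> lo=[27] (size 1, max 27) hi=[44] (size 1, min 44) -> median=35.5
Step 3: insert 7 -> lo=[7, 27] (size 2, max 27) hi=[44] (size 1, min 44) -> median=27
Step 4: insert 22 -> lo=[7, 22] (size 2, max 22) hi=[27, 44] (size 2, min 27) -> median=24.5
Step 5: insert 12 -> lo=[7, 12, 22] (size 3, max 22) hi=[27, 44] (size 2, min 27) -> median=22
Step 6: insert 41 -> lo=[7, 12, 22] (size 3, max 22) hi=[27, 41, 44] (size 3, min 27) -> median=24.5
Step 7: insert 5 -> lo=[5, 7, 12, 22] (size 4, max 22) hi=[27, 41, 44] (size 3, min 27) -> median=22
Step 8: insert 43 -> lo=[5, 7, 12, 22] (size 4, max 22) hi=[27, 41, 43, 44] (size 4, min 27) -> median=24.5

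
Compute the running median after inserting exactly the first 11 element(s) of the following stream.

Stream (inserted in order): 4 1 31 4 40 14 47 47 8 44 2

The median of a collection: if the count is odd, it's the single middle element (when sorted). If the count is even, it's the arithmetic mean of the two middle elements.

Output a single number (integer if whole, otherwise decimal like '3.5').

Step 1: insert 4 -> lo=[4] (size 1, max 4) hi=[] (size 0) -> median=4
Step 2: insert 1 -> lo=[1] (size 1, max 1) hi=[4] (size 1, min 4) -> median=2.5
Step 3: insert 31 -> lo=[1, 4] (size 2, max 4) hi=[31] (size 1, min 31) -> median=4
Step 4: insert 4 -> lo=[1, 4] (size 2, max 4) hi=[4, 31] (size 2, min 4) -> median=4
Step 5: insert 40 -> lo=[1, 4, 4] (size 3, max 4) hi=[31, 40] (size 2, min 31) -> median=4
Step 6: insert 14 -> lo=[1, 4, 4] (size 3, max 4) hi=[14, 31, 40] (size 3, min 14) -> median=9
Step 7: insert 47 -> lo=[1, 4, 4, 14] (size 4, max 14) hi=[31, 40, 47] (size 3, min 31) -> median=14
Step 8: insert 47 -> lo=[1, 4, 4, 14] (size 4, max 14) hi=[31, 40, 47, 47] (size 4, min 31) -> median=22.5
Step 9: insert 8 -> lo=[1, 4, 4, 8, 14] (size 5, max 14) hi=[31, 40, 47, 47] (size 4, min 31) -> median=14
Step 10: insert 44 -> lo=[1, 4, 4, 8, 14] (size 5, max 14) hi=[31, 40, 44, 47, 47] (size 5, min 31) -> median=22.5
Step 11: insert 2 -> lo=[1, 2, 4, 4, 8, 14] (size 6, max 14) hi=[31, 40, 44, 47, 47] (size 5, min 31) -> median=14

Answer: 14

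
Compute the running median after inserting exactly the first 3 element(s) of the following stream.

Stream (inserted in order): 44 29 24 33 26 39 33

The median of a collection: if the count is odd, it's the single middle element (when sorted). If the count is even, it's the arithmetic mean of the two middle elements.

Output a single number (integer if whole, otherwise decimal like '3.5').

Answer: 29

Derivation:
Step 1: insert 44 -> lo=[44] (size 1, max 44) hi=[] (size 0) -> median=44
Step 2: insert 29 -> lo=[29] (size 1, max 29) hi=[44] (size 1, min 44) -> median=36.5
Step 3: insert 24 -> lo=[24, 29] (size 2, max 29) hi=[44] (size 1, min 44) -> median=29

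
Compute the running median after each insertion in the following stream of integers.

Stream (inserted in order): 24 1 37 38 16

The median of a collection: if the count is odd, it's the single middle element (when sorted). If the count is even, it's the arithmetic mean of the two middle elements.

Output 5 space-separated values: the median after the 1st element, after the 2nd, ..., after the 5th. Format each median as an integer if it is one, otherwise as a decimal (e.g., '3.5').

Answer: 24 12.5 24 30.5 24

Derivation:
Step 1: insert 24 -> lo=[24] (size 1, max 24) hi=[] (size 0) -> median=24
Step 2: insert 1 -> lo=[1] (size 1, max 1) hi=[24] (size 1, min 24) -> median=12.5
Step 3: insert 37 -> lo=[1, 24] (size 2, max 24) hi=[37] (size 1, min 37) -> median=24
Step 4: insert 38 -> lo=[1, 24] (size 2, max 24) hi=[37, 38] (size 2, min 37) -> median=30.5
Step 5: insert 16 -> lo=[1, 16, 24] (size 3, max 24) hi=[37, 38] (size 2, min 37) -> median=24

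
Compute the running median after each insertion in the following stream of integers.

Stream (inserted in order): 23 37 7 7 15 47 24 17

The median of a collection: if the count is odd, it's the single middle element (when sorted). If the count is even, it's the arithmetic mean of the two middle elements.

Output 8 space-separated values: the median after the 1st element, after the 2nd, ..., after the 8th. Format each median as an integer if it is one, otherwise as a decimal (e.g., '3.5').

Step 1: insert 23 -> lo=[23] (size 1, max 23) hi=[] (size 0) -> median=23
Step 2: insert 37 -> lo=[23] (size 1, max 23) hi=[37] (size 1, min 37) -> median=30
Step 3: insert 7 -> lo=[7, 23] (size 2, max 23) hi=[37] (size 1, min 37) -> median=23
Step 4: insert 7 -> lo=[7, 7] (size 2, max 7) hi=[23, 37] (size 2, min 23) -> median=15
Step 5: insert 15 -> lo=[7, 7, 15] (size 3, max 15) hi=[23, 37] (size 2, min 23) -> median=15
Step 6: insert 47 -> lo=[7, 7, 15] (size 3, max 15) hi=[23, 37, 47] (size 3, min 23) -> median=19
Step 7: insert 24 -> lo=[7, 7, 15, 23] (size 4, max 23) hi=[24, 37, 47] (size 3, min 24) -> median=23
Step 8: insert 17 -> lo=[7, 7, 15, 17] (size 4, max 17) hi=[23, 24, 37, 47] (size 4, min 23) -> median=20

Answer: 23 30 23 15 15 19 23 20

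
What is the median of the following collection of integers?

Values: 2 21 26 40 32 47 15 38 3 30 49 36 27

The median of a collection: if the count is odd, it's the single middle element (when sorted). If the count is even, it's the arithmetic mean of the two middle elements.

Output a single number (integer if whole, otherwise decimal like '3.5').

Answer: 30

Derivation:
Step 1: insert 2 -> lo=[2] (size 1, max 2) hi=[] (size 0) -> median=2
Step 2: insert 21 -> lo=[2] (size 1, max 2) hi=[21] (size 1, min 21) -> median=11.5
Step 3: insert 26 -> lo=[2, 21] (size 2, max 21) hi=[26] (size 1, min 26) -> median=21
Step 4: insert 40 -> lo=[2, 21] (size 2, max 21) hi=[26, 40] (size 2, min 26) -> median=23.5
Step 5: insert 32 -> lo=[2, 21, 26] (size 3, max 26) hi=[32, 40] (size 2, min 32) -> median=26
Step 6: insert 47 -> lo=[2, 21, 26] (size 3, max 26) hi=[32, 40, 47] (size 3, min 32) -> median=29
Step 7: insert 15 -> lo=[2, 15, 21, 26] (size 4, max 26) hi=[32, 40, 47] (size 3, min 32) -> median=26
Step 8: insert 38 -> lo=[2, 15, 21, 26] (size 4, max 26) hi=[32, 38, 40, 47] (size 4, min 32) -> median=29
Step 9: insert 3 -> lo=[2, 3, 15, 21, 26] (size 5, max 26) hi=[32, 38, 40, 47] (size 4, min 32) -> median=26
Step 10: insert 30 -> lo=[2, 3, 15, 21, 26] (size 5, max 26) hi=[30, 32, 38, 40, 47] (size 5, min 30) -> median=28
Step 11: insert 49 -> lo=[2, 3, 15, 21, 26, 30] (size 6, max 30) hi=[32, 38, 40, 47, 49] (size 5, min 32) -> median=30
Step 12: insert 36 -> lo=[2, 3, 15, 21, 26, 30] (size 6, max 30) hi=[32, 36, 38, 40, 47, 49] (size 6, min 32) -> median=31
Step 13: insert 27 -> lo=[2, 3, 15, 21, 26, 27, 30] (size 7, max 30) hi=[32, 36, 38, 40, 47, 49] (size 6, min 32) -> median=30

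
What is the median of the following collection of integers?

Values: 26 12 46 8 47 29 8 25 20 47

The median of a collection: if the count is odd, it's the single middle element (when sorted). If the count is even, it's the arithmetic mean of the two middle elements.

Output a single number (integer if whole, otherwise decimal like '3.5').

Answer: 25.5

Derivation:
Step 1: insert 26 -> lo=[26] (size 1, max 26) hi=[] (size 0) -> median=26
Step 2: insert 12 -> lo=[12] (size 1, max 12) hi=[26] (size 1, min 26) -> median=19
Step 3: insert 46 -> lo=[12, 26] (size 2, max 26) hi=[46] (size 1, min 46) -> median=26
Step 4: insert 8 -> lo=[8, 12] (size 2, max 12) hi=[26, 46] (size 2, min 26) -> median=19
Step 5: insert 47 -> lo=[8, 12, 26] (size 3, max 26) hi=[46, 47] (size 2, min 46) -> median=26
Step 6: insert 29 -> lo=[8, 12, 26] (size 3, max 26) hi=[29, 46, 47] (size 3, min 29) -> median=27.5
Step 7: insert 8 -> lo=[8, 8, 12, 26] (size 4, max 26) hi=[29, 46, 47] (size 3, min 29) -> median=26
Step 8: insert 25 -> lo=[8, 8, 12, 25] (size 4, max 25) hi=[26, 29, 46, 47] (size 4, min 26) -> median=25.5
Step 9: insert 20 -> lo=[8, 8, 12, 20, 25] (size 5, max 25) hi=[26, 29, 46, 47] (size 4, min 26) -> median=25
Step 10: insert 47 -> lo=[8, 8, 12, 20, 25] (size 5, max 25) hi=[26, 29, 46, 47, 47] (size 5, min 26) -> median=25.5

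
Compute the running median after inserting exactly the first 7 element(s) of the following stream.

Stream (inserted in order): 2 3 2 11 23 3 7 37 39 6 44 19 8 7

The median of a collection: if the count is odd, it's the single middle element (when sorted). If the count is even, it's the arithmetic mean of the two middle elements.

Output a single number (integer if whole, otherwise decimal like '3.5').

Step 1: insert 2 -> lo=[2] (size 1, max 2) hi=[] (size 0) -> median=2
Step 2: insert 3 -> lo=[2] (size 1, max 2) hi=[3] (size 1, min 3) -> median=2.5
Step 3: insert 2 -> lo=[2, 2] (size 2, max 2) hi=[3] (size 1, min 3) -> median=2
Step 4: insert 11 -> lo=[2, 2] (size 2, max 2) hi=[3, 11] (size 2, min 3) -> median=2.5
Step 5: insert 23 -> lo=[2, 2, 3] (size 3, max 3) hi=[11, 23] (size 2, min 11) -> median=3
Step 6: insert 3 -> lo=[2, 2, 3] (size 3, max 3) hi=[3, 11, 23] (size 3, min 3) -> median=3
Step 7: insert 7 -> lo=[2, 2, 3, 3] (size 4, max 3) hi=[7, 11, 23] (size 3, min 7) -> median=3

Answer: 3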